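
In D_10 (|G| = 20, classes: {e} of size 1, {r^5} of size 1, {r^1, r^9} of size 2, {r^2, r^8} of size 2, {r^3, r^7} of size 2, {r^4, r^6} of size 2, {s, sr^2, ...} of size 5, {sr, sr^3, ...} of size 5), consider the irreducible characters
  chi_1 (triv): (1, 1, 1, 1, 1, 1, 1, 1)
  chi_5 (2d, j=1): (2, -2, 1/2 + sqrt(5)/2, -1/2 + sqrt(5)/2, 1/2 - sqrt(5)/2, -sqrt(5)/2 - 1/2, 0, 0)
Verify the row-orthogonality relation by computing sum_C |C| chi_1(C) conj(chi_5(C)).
Sum = 0; so <chi_1, chi_5> = 0 (distinct irreducibles are orthogonal).

Details: Compute term by term over conjugacy classes (|C| * chi_1(C) * conj(chi_5(C))):
  1*(1)*conj(2) + 1*(1)*conj(-2) + 2*(1)*conj(1/2 + sqrt(5)/2) + 2*(1)*conj(-1/2 + sqrt(5)/2) + 2*(1)*conj(1/2 - sqrt(5)/2) + 2*(1)*conj(-sqrt(5)/2 - 1/2) + 5*(1)*conj(0) + 5*(1)*conj(0)
  = (2) + (-2) + (1 + sqrt(5)) + (-1 + sqrt(5)) + (1 - sqrt(5)) + (-sqrt(5) - 1) + (0) + (0)
  = 0.
Dividing by |G| = 20 gives 0/20 = 0, matching the row-orthogonality relation <chi_1, chi_5> = [chi_1 = chi_5].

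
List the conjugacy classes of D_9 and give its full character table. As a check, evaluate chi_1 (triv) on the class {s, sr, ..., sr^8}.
Conjugacy classes: {e} of size 1, {r^1, r^8} of size 2, {r^2, r^7} of size 2, {r^3, r^6} of size 2, {r^4, r^5} of size 2, {s, sr, ..., sr^8} of size 9.
Character table:
  irrep \ class              {e} (size 1)  {r^1, r^8} (size 2)  {r^2, r^7} (size 2)  {r^3, r^6} (size 2)  {r^4, r^5} (size 2)  {s, sr, ..., sr^8} (size 9)
  chi_1 (triv)               1             1                    1                    1                    1                    1                          
  chi_2 (sign: r->1, s->-1)  1             1                    1                    1                    1                    -1                         
  chi_3 (2d, j=1)            2             2*cos(2*pi/9)        2*cos(4*pi/9)        -1                   -2*cos(pi/9)         0                          
  chi_4 (2d, j=2)            2             2*cos(4*pi/9)        -2*cos(pi/9)         -1                   2*cos(2*pi/9)        0                          
  chi_5 (2d, j=3)            2             -1                   -1                   2                    -1                   0                          
  chi_6 (2d, j=4)            2             -2*cos(pi/9)         2*cos(2*pi/9)        -1                   2*cos(4*pi/9)        0                          

Spot check: chi_1 (triv) on {s, sr, ..., sr^8} = 1.

Details: D_9 has order 2*9 = 18 with 6 conjugacy classes, hence 6 irreducibles. Sum of squared dims 1 + 1 + 4 + 4 + 4 + 4 = 18 = |G|. Linear characters come from the abelianisation; the 2-dimensional irreps have character r^k -> 2*cos(2*pi*j*k/9), reflections -> 0.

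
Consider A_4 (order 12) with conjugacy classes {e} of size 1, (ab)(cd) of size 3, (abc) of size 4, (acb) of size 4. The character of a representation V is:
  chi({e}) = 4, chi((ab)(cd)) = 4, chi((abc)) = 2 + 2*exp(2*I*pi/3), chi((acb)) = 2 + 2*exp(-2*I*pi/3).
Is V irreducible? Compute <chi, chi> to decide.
Not irreducible (reducible): <chi, chi> = 8 > 1.

Why: <chi, chi> = (1/|G|) sum_C |C| * |chi(C)|^2 = (1/12)[1*|4|^2 + 3*|4|^2 + 4*|2 + 2*exp(2*I*pi/3)|^2 + 4*|2 + 2*exp(-2*I*pi/3)|^2]
  = (1/12)[(16) + (48) + (16) + (16)] = 96/12 = 8.
(Exp terms are combined using exp(i*s)*conj(exp(i*t)) = exp(i*(s-t)), and sums of them are collapsed using the identity that for every m > 1 the m distinct m-th roots of unity sum to 0, e.g. 1 + exp(2*I*pi/3) + exp(-2*I*pi/3) = 0.)
A character is irreducible iff <chi, chi> = 1, so this representation is reducible.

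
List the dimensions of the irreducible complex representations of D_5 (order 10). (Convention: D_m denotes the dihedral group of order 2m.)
Dimensions: 1, 1, 2, 2

Why: There are 4 irreducibles (= number of conjugacy classes). Their dimensions d_i satisfy sum d_i^2 = |G| = 10: 1 + 1 + 4 + 4 = 10.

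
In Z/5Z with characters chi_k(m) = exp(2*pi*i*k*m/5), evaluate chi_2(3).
chi_2(3) = zeta_5^6 = exp(2*I*pi/5)

chi_2(3) = zeta_5^(2*3) = zeta_5^6. Since zeta_5^5 = 1, this equals zeta_5^1 = exp(2*pi*i*1/5) = exp(2*I*pi/5).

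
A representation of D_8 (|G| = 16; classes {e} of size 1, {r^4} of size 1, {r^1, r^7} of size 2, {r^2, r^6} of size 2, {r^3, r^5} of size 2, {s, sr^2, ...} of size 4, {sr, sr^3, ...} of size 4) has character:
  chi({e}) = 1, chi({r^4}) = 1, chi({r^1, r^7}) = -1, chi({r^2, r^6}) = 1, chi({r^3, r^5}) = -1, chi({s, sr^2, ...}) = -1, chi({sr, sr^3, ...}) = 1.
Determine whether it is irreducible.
Irreducible: <chi, chi> = 1.

Explanation: <chi, chi> = (1/|G|) sum_C |C| * |chi(C)|^2 = (1/16)[1*|1|^2 + 1*|1|^2 + 2*|-1|^2 + 2*|1|^2 + 2*|-1|^2 + 4*|-1|^2 + 4*|1|^2]
  = (1/16)[(1) + (1) + (2) + (2) + (2) + (4) + (4)] = 16/16 = 1.
A character is irreducible iff <chi, chi> = 1, so this representation is irreducible.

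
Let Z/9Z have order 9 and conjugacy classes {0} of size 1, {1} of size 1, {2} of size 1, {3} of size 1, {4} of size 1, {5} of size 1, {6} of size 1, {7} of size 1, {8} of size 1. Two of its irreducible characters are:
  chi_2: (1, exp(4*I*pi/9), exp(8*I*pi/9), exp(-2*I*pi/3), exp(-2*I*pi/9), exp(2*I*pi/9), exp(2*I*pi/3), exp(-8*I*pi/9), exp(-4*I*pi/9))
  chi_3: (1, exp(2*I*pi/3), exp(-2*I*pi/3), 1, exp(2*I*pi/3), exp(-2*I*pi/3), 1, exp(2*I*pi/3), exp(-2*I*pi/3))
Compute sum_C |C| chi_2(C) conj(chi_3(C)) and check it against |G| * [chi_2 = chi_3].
Sum = 0; so <chi_2, chi_3> = 0 (distinct irreducibles are orthogonal).

Argument: Compute term by term over conjugacy classes (|C| * chi_2(C) * conj(chi_3(C))):
  1*(1)*conj(1) + 1*(exp(4*I*pi/9))*conj(exp(2*I*pi/3)) + 1*(exp(8*I*pi/9))*conj(exp(-2*I*pi/3)) + 1*(exp(-2*I*pi/3))*conj(1) + 1*(exp(-2*I*pi/9))*conj(exp(2*I*pi/3)) + 1*(exp(2*I*pi/9))*conj(exp(-2*I*pi/3)) + 1*(exp(2*I*pi/3))*conj(1) + 1*(exp(-8*I*pi/9))*conj(exp(2*I*pi/3)) + 1*(exp(-4*I*pi/9))*conj(exp(-2*I*pi/3))
  = (1) + (exp(-2*I*pi/9)) + (exp(-4*I*pi/9)) + (exp(-2*I*pi/3)) + (exp(-8*I*pi/9)) + (exp(8*I*pi/9)) + (exp(2*I*pi/3)) + (exp(4*I*pi/9)) + (exp(2*I*pi/9))
  = 0.
(Exp terms are combined using exp(i*s)*conj(exp(i*t)) = exp(i*(s-t)), and sums of them are collapsed using the identity that for every m > 1 the m distinct m-th roots of unity sum to 0, e.g. 1 + exp(2*I*pi/3) + exp(-2*I*pi/3) = 0.)
Dividing by |G| = 9 gives 0/9 = 0, matching the row-orthogonality relation <chi_2, chi_3> = [chi_2 = chi_3].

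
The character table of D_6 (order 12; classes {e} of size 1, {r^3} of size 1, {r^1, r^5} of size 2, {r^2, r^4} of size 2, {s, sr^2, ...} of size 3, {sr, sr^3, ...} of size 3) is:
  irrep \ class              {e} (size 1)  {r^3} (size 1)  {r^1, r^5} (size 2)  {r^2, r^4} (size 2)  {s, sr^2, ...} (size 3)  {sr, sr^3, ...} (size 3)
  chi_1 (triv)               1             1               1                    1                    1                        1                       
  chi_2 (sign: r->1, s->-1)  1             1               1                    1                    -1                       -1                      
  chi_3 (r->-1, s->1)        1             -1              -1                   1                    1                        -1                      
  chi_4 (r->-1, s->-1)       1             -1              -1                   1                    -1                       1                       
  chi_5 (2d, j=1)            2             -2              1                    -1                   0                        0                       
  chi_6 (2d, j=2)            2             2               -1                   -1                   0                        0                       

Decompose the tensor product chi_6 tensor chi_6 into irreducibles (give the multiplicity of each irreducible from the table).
chi_6 tensor chi_6 = chi_1 + chi_2 + chi_6 (all other irreducibles have multiplicity 0).

Reasoning: The character of a tensor product is the pointwise product (chi_6 * chi_6)(C) = chi_6(C) * chi_6(C):
  {e}: (2)*(2), {r^3}: (2)*(2), {r^1, r^5}: (-1)*(-1), {r^2, r^4}: (-1)*(-1), {s, sr^2, ...}: (0)*(0), {sr, sr^3, ...}: (0)*(0)
so (chi_6 * chi_6) takes values
  {e} -> 4, {r^3} -> 4, {r^1, r^5} -> 1, {r^2, r^4} -> 1, {s, sr^2, ...} -> 0, {sr, sr^3, ...} -> 0.
Now take the inner product of this character with each irreducible chi from the table, <chi_6*chi_6, chi> = (1/12) sum_C |C| (chi_6*chi_6)(C) conj(chi(C)):
  <chi_6*chi_6, chi_1> = (1/12)[1*(4)*conj(1) + 1*(4)*conj(1) + 2*(1)*conj(1) + 2*(1)*conj(1) + 3*(0)*conj(1) + 3*(0)*conj(1)]
      = (1/12)[(4) + (4) + (2) + (2) + (0) + (0)] = 12/12 = 1
  <chi_6*chi_6, chi_2> = (1/12)[1*(4)*conj(1) + 1*(4)*conj(1) + 2*(1)*conj(1) + 2*(1)*conj(1) + 3*(0)*conj(-1) + 3*(0)*conj(-1)]
      = (1/12)[(4) + (4) + (2) + (2) + (0) + (0)] = 12/12 = 1
  <chi_6*chi_6, chi_3> = (1/12)[1*(4)*conj(1) + 1*(4)*conj(-1) + 2*(1)*conj(-1) + 2*(1)*conj(1) + 3*(0)*conj(1) + 3*(0)*conj(-1)]
      = (1/12)[(4) + (-4) + (-2) + (2) + (0) + (0)] = 0/12 = 0
  <chi_6*chi_6, chi_4> = (1/12)[1*(4)*conj(1) + 1*(4)*conj(-1) + 2*(1)*conj(-1) + 2*(1)*conj(1) + 3*(0)*conj(-1) + 3*(0)*conj(1)]
      = (1/12)[(4) + (-4) + (-2) + (2) + (0) + (0)] = 0/12 = 0
  <chi_6*chi_6, chi_5> = (1/12)[1*(4)*conj(2) + 1*(4)*conj(-2) + 2*(1)*conj(1) + 2*(1)*conj(-1) + 3*(0)*conj(0) + 3*(0)*conj(0)]
      = (1/12)[(8) + (-8) + (2) + (-2) + (0) + (0)] = 0/12 = 0
  <chi_6*chi_6, chi_6> = (1/12)[1*(4)*conj(2) + 1*(4)*conj(2) + 2*(1)*conj(-1) + 2*(1)*conj(-1) + 3*(0)*conj(0) + 3*(0)*conj(0)]
      = (1/12)[(8) + (8) + (-2) + (-2) + (0) + (0)] = 12/12 = 1
Hence the multiplicities are chi_1: 1, chi_2: 1, chi_6: 1. Dimension check: dim(chi_6)*dim(chi_6) = 2*2 = 4 and sum (mult * dim) = 1*1 + 1*1 + 1*2 = 4.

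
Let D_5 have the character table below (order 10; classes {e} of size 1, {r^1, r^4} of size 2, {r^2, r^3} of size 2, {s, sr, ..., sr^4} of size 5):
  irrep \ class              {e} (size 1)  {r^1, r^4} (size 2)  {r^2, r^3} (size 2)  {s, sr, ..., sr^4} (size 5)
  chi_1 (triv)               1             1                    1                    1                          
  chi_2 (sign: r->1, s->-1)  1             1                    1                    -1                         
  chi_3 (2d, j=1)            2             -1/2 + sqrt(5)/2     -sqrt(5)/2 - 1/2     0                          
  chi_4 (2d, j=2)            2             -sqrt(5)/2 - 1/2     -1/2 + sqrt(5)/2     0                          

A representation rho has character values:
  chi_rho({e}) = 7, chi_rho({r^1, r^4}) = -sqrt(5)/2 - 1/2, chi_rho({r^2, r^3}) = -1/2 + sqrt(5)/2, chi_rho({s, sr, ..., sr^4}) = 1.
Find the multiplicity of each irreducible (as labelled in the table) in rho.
Multiplicities: chi_1: 1, chi_2: 0, chi_3: 1, chi_4: 2.

Derivation: Use <chi_rho, chi> = (1/|G|) sum_C |C| * chi_rho(C) * conj(chi(C)) with |G| = 10 for each irreducible chi in the table:
  <chi_rho, chi_1> = (1/10)[1*(7)*conj(1) + 2*(-sqrt(5)/2 - 1/2)*conj(1) + 2*(-1/2 + sqrt(5)/2)*conj(1) + 5*(1)*conj(1)]
      = (1/10)[(7) + (-sqrt(5) - 1) + (-1 + sqrt(5)) + (5)] = 10/10 = 1
  <chi_rho, chi_2> = (1/10)[1*(7)*conj(1) + 2*(-sqrt(5)/2 - 1/2)*conj(1) + 2*(-1/2 + sqrt(5)/2)*conj(1) + 5*(1)*conj(-1)]
      = (1/10)[(7) + (-sqrt(5) - 1) + (-1 + sqrt(5)) + (-5)] = 0/10 = 0
  <chi_rho, chi_3> = (1/10)[1*(7)*conj(2) + 2*(-sqrt(5)/2 - 1/2)*conj(-1/2 + sqrt(5)/2) + 2*(-1/2 + sqrt(5)/2)*conj(-sqrt(5)/2 - 1/2) + 5*(1)*conj(0)]
      = (1/10)[(14) + (-2) + (-2) + (0)] = 10/10 = 1
  <chi_rho, chi_4> = (1/10)[1*(7)*conj(2) + 2*(-sqrt(5)/2 - 1/2)*conj(-sqrt(5)/2 - 1/2) + 2*(-1/2 + sqrt(5)/2)*conj(-1/2 + sqrt(5)/2) + 5*(1)*conj(0)]
      = (1/10)[(14) + (sqrt(5) + 3) + (3 - sqrt(5)) + (0)] = 20/10 = 2
Dimension check: dim(rho) = sum (mult * dim) = 1*1 + 0*1 + 1*2 + 2*2 = 7 = chi_rho(e) = 7.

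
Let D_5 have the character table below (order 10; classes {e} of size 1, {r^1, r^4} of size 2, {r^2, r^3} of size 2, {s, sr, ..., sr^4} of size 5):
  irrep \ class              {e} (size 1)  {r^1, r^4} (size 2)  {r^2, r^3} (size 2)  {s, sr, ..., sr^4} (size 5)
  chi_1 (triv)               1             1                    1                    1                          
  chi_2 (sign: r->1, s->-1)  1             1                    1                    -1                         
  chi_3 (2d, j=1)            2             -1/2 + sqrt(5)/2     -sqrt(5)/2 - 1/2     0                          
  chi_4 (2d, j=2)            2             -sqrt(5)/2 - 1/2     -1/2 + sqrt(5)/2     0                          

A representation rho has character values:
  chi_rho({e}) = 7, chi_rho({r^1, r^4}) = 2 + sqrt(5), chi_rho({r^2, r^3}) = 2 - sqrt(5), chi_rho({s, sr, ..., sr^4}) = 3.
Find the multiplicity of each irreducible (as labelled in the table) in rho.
Multiplicities: chi_1: 3, chi_2: 0, chi_3: 2, chi_4: 0.

Proof sketch: Use <chi_rho, chi> = (1/|G|) sum_C |C| * chi_rho(C) * conj(chi(C)) with |G| = 10 for each irreducible chi in the table:
  <chi_rho, chi_1> = (1/10)[1*(7)*conj(1) + 2*(2 + sqrt(5))*conj(1) + 2*(2 - sqrt(5))*conj(1) + 5*(3)*conj(1)]
      = (1/10)[(7) + (4 + 2*sqrt(5)) + (4 - 2*sqrt(5)) + (15)] = 30/10 = 3
  <chi_rho, chi_2> = (1/10)[1*(7)*conj(1) + 2*(2 + sqrt(5))*conj(1) + 2*(2 - sqrt(5))*conj(1) + 5*(3)*conj(-1)]
      = (1/10)[(7) + (4 + 2*sqrt(5)) + (4 - 2*sqrt(5)) + (-15)] = 0/10 = 0
  <chi_rho, chi_3> = (1/10)[1*(7)*conj(2) + 2*(2 + sqrt(5))*conj(-1/2 + sqrt(5)/2) + 2*(2 - sqrt(5))*conj(-sqrt(5)/2 - 1/2) + 5*(3)*conj(0)]
      = (1/10)[(14) + (sqrt(5) + 3) + (3 - sqrt(5)) + (0)] = 20/10 = 2
  <chi_rho, chi_4> = (1/10)[1*(7)*conj(2) + 2*(2 + sqrt(5))*conj(-sqrt(5)/2 - 1/2) + 2*(2 - sqrt(5))*conj(-1/2 + sqrt(5)/2) + 5*(3)*conj(0)]
      = (1/10)[(14) + (-7 - 3*sqrt(5)) + (-7 + 3*sqrt(5)) + (0)] = 0/10 = 0
Dimension check: dim(rho) = sum (mult * dim) = 3*1 + 0*1 + 2*2 + 0*2 = 7 = chi_rho(e) = 7.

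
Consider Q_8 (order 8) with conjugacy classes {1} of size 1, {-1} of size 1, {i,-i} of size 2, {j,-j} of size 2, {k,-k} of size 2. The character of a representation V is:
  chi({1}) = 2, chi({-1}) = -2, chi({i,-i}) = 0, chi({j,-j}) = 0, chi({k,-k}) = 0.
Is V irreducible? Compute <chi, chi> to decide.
Irreducible: <chi, chi> = 1.

<chi, chi> = (1/|G|) sum_C |C| * |chi(C)|^2 = (1/8)[1*|2|^2 + 1*|-2|^2 + 2*|0|^2 + 2*|0|^2 + 2*|0|^2]
  = (1/8)[(4) + (4) + (0) + (0) + (0)] = 8/8 = 1.
A character is irreducible iff <chi, chi> = 1, so this representation is irreducible.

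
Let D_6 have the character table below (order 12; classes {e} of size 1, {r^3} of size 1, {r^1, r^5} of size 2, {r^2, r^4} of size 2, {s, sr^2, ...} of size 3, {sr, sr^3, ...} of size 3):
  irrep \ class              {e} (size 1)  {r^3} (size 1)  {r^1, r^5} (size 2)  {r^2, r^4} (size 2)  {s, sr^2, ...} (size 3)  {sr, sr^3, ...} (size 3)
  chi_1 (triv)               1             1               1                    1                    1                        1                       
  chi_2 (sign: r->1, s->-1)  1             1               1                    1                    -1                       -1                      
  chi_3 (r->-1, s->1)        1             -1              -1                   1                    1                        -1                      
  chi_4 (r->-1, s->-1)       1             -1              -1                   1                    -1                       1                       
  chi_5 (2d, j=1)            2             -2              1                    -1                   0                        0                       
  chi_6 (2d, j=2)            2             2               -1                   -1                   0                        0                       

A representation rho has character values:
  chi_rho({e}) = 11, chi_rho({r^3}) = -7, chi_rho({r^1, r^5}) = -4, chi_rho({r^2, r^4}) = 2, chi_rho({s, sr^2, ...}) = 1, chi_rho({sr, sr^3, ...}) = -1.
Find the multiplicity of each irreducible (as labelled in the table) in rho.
Multiplicities: chi_1: 0, chi_2: 0, chi_3: 3, chi_4: 2, chi_5: 2, chi_6: 1.

Justification: Use <chi_rho, chi> = (1/|G|) sum_C |C| * chi_rho(C) * conj(chi(C)) with |G| = 12 for each irreducible chi in the table:
  <chi_rho, chi_1> = (1/12)[1*(11)*conj(1) + 1*(-7)*conj(1) + 2*(-4)*conj(1) + 2*(2)*conj(1) + 3*(1)*conj(1) + 3*(-1)*conj(1)]
      = (1/12)[(11) + (-7) + (-8) + (4) + (3) + (-3)] = 0/12 = 0
  <chi_rho, chi_2> = (1/12)[1*(11)*conj(1) + 1*(-7)*conj(1) + 2*(-4)*conj(1) + 2*(2)*conj(1) + 3*(1)*conj(-1) + 3*(-1)*conj(-1)]
      = (1/12)[(11) + (-7) + (-8) + (4) + (-3) + (3)] = 0/12 = 0
  <chi_rho, chi_3> = (1/12)[1*(11)*conj(1) + 1*(-7)*conj(-1) + 2*(-4)*conj(-1) + 2*(2)*conj(1) + 3*(1)*conj(1) + 3*(-1)*conj(-1)]
      = (1/12)[(11) + (7) + (8) + (4) + (3) + (3)] = 36/12 = 3
  <chi_rho, chi_4> = (1/12)[1*(11)*conj(1) + 1*(-7)*conj(-1) + 2*(-4)*conj(-1) + 2*(2)*conj(1) + 3*(1)*conj(-1) + 3*(-1)*conj(1)]
      = (1/12)[(11) + (7) + (8) + (4) + (-3) + (-3)] = 24/12 = 2
  <chi_rho, chi_5> = (1/12)[1*(11)*conj(2) + 1*(-7)*conj(-2) + 2*(-4)*conj(1) + 2*(2)*conj(-1) + 3*(1)*conj(0) + 3*(-1)*conj(0)]
      = (1/12)[(22) + (14) + (-8) + (-4) + (0) + (0)] = 24/12 = 2
  <chi_rho, chi_6> = (1/12)[1*(11)*conj(2) + 1*(-7)*conj(2) + 2*(-4)*conj(-1) + 2*(2)*conj(-1) + 3*(1)*conj(0) + 3*(-1)*conj(0)]
      = (1/12)[(22) + (-14) + (8) + (-4) + (0) + (0)] = 12/12 = 1
Dimension check: dim(rho) = sum (mult * dim) = 0*1 + 0*1 + 3*1 + 2*1 + 2*2 + 1*2 = 11 = chi_rho(e) = 11.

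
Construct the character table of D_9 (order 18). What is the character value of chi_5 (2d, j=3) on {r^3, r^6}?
Conjugacy classes: {e} of size 1, {r^1, r^8} of size 2, {r^2, r^7} of size 2, {r^3, r^6} of size 2, {r^4, r^5} of size 2, {s, sr, ..., sr^8} of size 9.
Character table:
  irrep \ class              {e} (size 1)  {r^1, r^8} (size 2)  {r^2, r^7} (size 2)  {r^3, r^6} (size 2)  {r^4, r^5} (size 2)  {s, sr, ..., sr^8} (size 9)
  chi_1 (triv)               1             1                    1                    1                    1                    1                          
  chi_2 (sign: r->1, s->-1)  1             1                    1                    1                    1                    -1                         
  chi_3 (2d, j=1)            2             2*cos(2*pi/9)        2*cos(4*pi/9)        -1                   -2*cos(pi/9)         0                          
  chi_4 (2d, j=2)            2             2*cos(4*pi/9)        -2*cos(pi/9)         -1                   2*cos(2*pi/9)        0                          
  chi_5 (2d, j=3)            2             -1                   -1                   2                    -1                   0                          
  chi_6 (2d, j=4)            2             -2*cos(pi/9)         2*cos(2*pi/9)        -1                   2*cos(4*pi/9)        0                          

Spot check: chi_5 (2d, j=3) on {r^3, r^6} = 2.

Solution. D_9 has order 2*9 = 18 with 6 conjugacy classes, hence 6 irreducibles. Sum of squared dims 1 + 1 + 4 + 4 + 4 + 4 = 18 = |G|. Linear characters come from the abelianisation; the 2-dimensional irreps have character r^k -> 2*cos(2*pi*j*k/9), reflections -> 0.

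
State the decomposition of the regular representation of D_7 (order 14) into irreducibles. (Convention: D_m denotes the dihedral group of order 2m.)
Each irreducible V_i of dimension d_i appears with multiplicity d_i, i.e. rho_reg = (direct sum over all irreducibles V_i) d_i V_i. The irreducible dimensions for D_7 are 1, 1, 2, 2, 2: 2 irreducibles of dimension 1, each with multiplicity 1; 3 irreducibles of dimension 2, each with multiplicity 2. Total dimension 2*1*1 + 3*2*2 = 14 = |G|.

Solution. General theorem: in the regular representation of a finite group G, each irreducible appears with multiplicity equal to its dimension. Check: dim(rho_reg) = sum d_i^2 = 1 + 1 + 4 + 4 + 4 = 14 = |G|.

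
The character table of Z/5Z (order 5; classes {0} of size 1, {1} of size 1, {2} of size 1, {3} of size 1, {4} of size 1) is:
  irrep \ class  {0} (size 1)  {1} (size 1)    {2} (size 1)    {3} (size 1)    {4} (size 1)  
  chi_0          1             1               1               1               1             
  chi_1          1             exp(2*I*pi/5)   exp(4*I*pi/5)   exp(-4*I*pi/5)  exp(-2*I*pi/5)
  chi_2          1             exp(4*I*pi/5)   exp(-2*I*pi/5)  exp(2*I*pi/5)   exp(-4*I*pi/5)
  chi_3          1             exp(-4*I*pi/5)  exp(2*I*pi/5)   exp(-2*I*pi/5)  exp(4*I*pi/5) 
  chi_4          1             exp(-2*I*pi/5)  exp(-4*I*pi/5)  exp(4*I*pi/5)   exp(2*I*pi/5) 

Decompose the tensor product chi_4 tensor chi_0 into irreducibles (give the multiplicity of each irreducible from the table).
chi_4 tensor chi_0 = chi_4 (all other irreducibles have multiplicity 0).

Explanation: The character of a tensor product is the pointwise product (chi_4 * chi_0)(C) = chi_4(C) * chi_0(C):
  {0}: (1)*(1), {1}: (exp(-2*I*pi/5))*(1), {2}: (exp(-4*I*pi/5))*(1), {3}: (exp(4*I*pi/5))*(1), {4}: (exp(2*I*pi/5))*(1)
so (chi_4 * chi_0) takes values
  {0} -> 1, {1} -> exp(-2*I*pi/5), {2} -> exp(-4*I*pi/5), {3} -> exp(4*I*pi/5), {4} -> exp(2*I*pi/5).
Now take the inner product of this character with each irreducible chi from the table, <chi_4*chi_0, chi> = (1/5) sum_C |C| (chi_4*chi_0)(C) conj(chi(C)):
  <chi_4*chi_0, chi_0> = (1/5)[1*(1)*conj(1) + 1*(exp(-2*I*pi/5))*conj(1) + 1*(exp(-4*I*pi/5))*conj(1) + 1*(exp(4*I*pi/5))*conj(1) + 1*(exp(2*I*pi/5))*conj(1)]
      = (1/5)[(1) + (exp(-2*I*pi/5)) + (exp(-4*I*pi/5)) + (exp(4*I*pi/5)) + (exp(2*I*pi/5))] = 0/5 = 0
  <chi_4*chi_0, chi_1> = (1/5)[1*(1)*conj(1) + 1*(exp(-2*I*pi/5))*conj(exp(2*I*pi/5)) + 1*(exp(-4*I*pi/5))*conj(exp(4*I*pi/5)) + 1*(exp(4*I*pi/5))*conj(exp(-4*I*pi/5)) + 1*(exp(2*I*pi/5))*conj(exp(-2*I*pi/5))]
      = (1/5)[(1) + (exp(-4*I*pi/5)) + (exp(2*I*pi/5)) + (exp(-2*I*pi/5)) + (exp(4*I*pi/5))] = 0/5 = 0
  <chi_4*chi_0, chi_2> = (1/5)[1*(1)*conj(1) + 1*(exp(-2*I*pi/5))*conj(exp(4*I*pi/5)) + 1*(exp(-4*I*pi/5))*conj(exp(-2*I*pi/5)) + 1*(exp(4*I*pi/5))*conj(exp(2*I*pi/5)) + 1*(exp(2*I*pi/5))*conj(exp(-4*I*pi/5))]
      = (1/5)[(1) + (exp(4*I*pi/5)) + (exp(-2*I*pi/5)) + (exp(2*I*pi/5)) + (exp(-4*I*pi/5))] = 0/5 = 0
  <chi_4*chi_0, chi_3> = (1/5)[1*(1)*conj(1) + 1*(exp(-2*I*pi/5))*conj(exp(-4*I*pi/5)) + 1*(exp(-4*I*pi/5))*conj(exp(2*I*pi/5)) + 1*(exp(4*I*pi/5))*conj(exp(-2*I*pi/5)) + 1*(exp(2*I*pi/5))*conj(exp(4*I*pi/5))]
      = (1/5)[(1) + (exp(2*I*pi/5)) + (exp(4*I*pi/5)) + (exp(-4*I*pi/5)) + (exp(-2*I*pi/5))] = 0/5 = 0
  <chi_4*chi_0, chi_4> = (1/5)[1*(1)*conj(1) + 1*(exp(-2*I*pi/5))*conj(exp(-2*I*pi/5)) + 1*(exp(-4*I*pi/5))*conj(exp(-4*I*pi/5)) + 1*(exp(4*I*pi/5))*conj(exp(4*I*pi/5)) + 1*(exp(2*I*pi/5))*conj(exp(2*I*pi/5))]
      = (1/5)[(1) + (1) + (1) + (1) + (1)] = 5/5 = 1
(Exp terms are combined using exp(i*s)*conj(exp(i*t)) = exp(i*(s-t)), and sums of them are collapsed using the identity that for every m > 1 the m distinct m-th roots of unity sum to 0, e.g. 1 + exp(2*I*pi/3) + exp(-2*I*pi/3) = 0.)
Hence the multiplicities are chi_4: 1. Dimension check: dim(chi_4)*dim(chi_0) = 1*1 = 1 and sum (mult * dim) = 1*1 = 1.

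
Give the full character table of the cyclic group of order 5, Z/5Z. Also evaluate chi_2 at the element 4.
Character table of Z/5Z (irreps indexed chi_0,...,chi_4 with chi_k(m) = zeta_5^(k*m), zeta_5 = exp(2*pi*i/5)):
  irrep \ class  {0} (size 1)  {1} (size 1)    {2} (size 1)    {3} (size 1)    {4} (size 1)  
  chi_0          1             1               1               1               1             
  chi_1          1             exp(2*I*pi/5)   exp(4*I*pi/5)   exp(-4*I*pi/5)  exp(-2*I*pi/5)
  chi_2          1             exp(4*I*pi/5)   exp(-2*I*pi/5)  exp(2*I*pi/5)   exp(-4*I*pi/5)
  chi_3          1             exp(-4*I*pi/5)  exp(2*I*pi/5)   exp(-2*I*pi/5)  exp(4*I*pi/5) 
  chi_4          1             exp(-2*I*pi/5)  exp(-4*I*pi/5)  exp(4*I*pi/5)   exp(2*I*pi/5) 

Spot check: chi_2(4) = zeta_5^(2*4) = zeta_5^8 = exp(-4*I*pi/5).

Working: Z/5Z is abelian, so all 5 irreducible complex representations are 1-dimensional. They are given by chi_k(m) = zeta_5^(k*m) for k = 0,...,4. Row orthogonality: sum_m chi_k(m) conj(chi_l(m)) = 5 * [k = l].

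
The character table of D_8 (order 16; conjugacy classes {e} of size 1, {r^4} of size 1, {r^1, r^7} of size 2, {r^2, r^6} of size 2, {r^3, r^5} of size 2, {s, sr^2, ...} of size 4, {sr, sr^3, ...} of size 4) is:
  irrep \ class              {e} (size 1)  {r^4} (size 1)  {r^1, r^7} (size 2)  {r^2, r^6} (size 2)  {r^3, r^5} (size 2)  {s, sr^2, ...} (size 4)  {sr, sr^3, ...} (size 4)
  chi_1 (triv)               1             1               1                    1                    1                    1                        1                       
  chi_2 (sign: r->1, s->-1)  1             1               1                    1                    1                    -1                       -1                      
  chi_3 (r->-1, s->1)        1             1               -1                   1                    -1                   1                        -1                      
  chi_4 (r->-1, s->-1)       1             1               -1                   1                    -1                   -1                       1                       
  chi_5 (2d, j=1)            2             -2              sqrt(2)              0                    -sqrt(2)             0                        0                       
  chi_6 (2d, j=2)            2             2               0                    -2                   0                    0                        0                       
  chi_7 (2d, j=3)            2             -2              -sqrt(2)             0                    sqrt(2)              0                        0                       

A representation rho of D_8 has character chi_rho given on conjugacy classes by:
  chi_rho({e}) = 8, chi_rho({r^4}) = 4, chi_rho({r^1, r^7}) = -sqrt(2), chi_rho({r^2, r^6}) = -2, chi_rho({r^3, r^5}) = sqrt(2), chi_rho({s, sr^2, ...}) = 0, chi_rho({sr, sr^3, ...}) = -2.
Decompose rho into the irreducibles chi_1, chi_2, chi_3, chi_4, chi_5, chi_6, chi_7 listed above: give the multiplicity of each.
Multiplicities: chi_1: 0, chi_2: 1, chi_3: 1, chi_4: 0, chi_5: 0, chi_6: 2, chi_7: 1.

Argument: Use <chi_rho, chi> = (1/|G|) sum_C |C| * chi_rho(C) * conj(chi(C)) with |G| = 16 for each irreducible chi in the table:
  <chi_rho, chi_1> = (1/16)[1*(8)*conj(1) + 1*(4)*conj(1) + 2*(-sqrt(2))*conj(1) + 2*(-2)*conj(1) + 2*(sqrt(2))*conj(1) + 4*(0)*conj(1) + 4*(-2)*conj(1)]
      = (1/16)[(8) + (4) + (-2*sqrt(2)) + (-4) + (2*sqrt(2)) + (0) + (-8)] = 0/16 = 0
  <chi_rho, chi_2> = (1/16)[1*(8)*conj(1) + 1*(4)*conj(1) + 2*(-sqrt(2))*conj(1) + 2*(-2)*conj(1) + 2*(sqrt(2))*conj(1) + 4*(0)*conj(-1) + 4*(-2)*conj(-1)]
      = (1/16)[(8) + (4) + (-2*sqrt(2)) + (-4) + (2*sqrt(2)) + (0) + (8)] = 16/16 = 1
  <chi_rho, chi_3> = (1/16)[1*(8)*conj(1) + 1*(4)*conj(1) + 2*(-sqrt(2))*conj(-1) + 2*(-2)*conj(1) + 2*(sqrt(2))*conj(-1) + 4*(0)*conj(1) + 4*(-2)*conj(-1)]
      = (1/16)[(8) + (4) + (2*sqrt(2)) + (-4) + (-2*sqrt(2)) + (0) + (8)] = 16/16 = 1
  <chi_rho, chi_4> = (1/16)[1*(8)*conj(1) + 1*(4)*conj(1) + 2*(-sqrt(2))*conj(-1) + 2*(-2)*conj(1) + 2*(sqrt(2))*conj(-1) + 4*(0)*conj(-1) + 4*(-2)*conj(1)]
      = (1/16)[(8) + (4) + (2*sqrt(2)) + (-4) + (-2*sqrt(2)) + (0) + (-8)] = 0/16 = 0
  <chi_rho, chi_5> = (1/16)[1*(8)*conj(2) + 1*(4)*conj(-2) + 2*(-sqrt(2))*conj(sqrt(2)) + 2*(-2)*conj(0) + 2*(sqrt(2))*conj(-sqrt(2)) + 4*(0)*conj(0) + 4*(-2)*conj(0)]
      = (1/16)[(16) + (-8) + (-4) + (0) + (-4) + (0) + (0)] = 0/16 = 0
  <chi_rho, chi_6> = (1/16)[1*(8)*conj(2) + 1*(4)*conj(2) + 2*(-sqrt(2))*conj(0) + 2*(-2)*conj(-2) + 2*(sqrt(2))*conj(0) + 4*(0)*conj(0) + 4*(-2)*conj(0)]
      = (1/16)[(16) + (8) + (0) + (8) + (0) + (0) + (0)] = 32/16 = 2
  <chi_rho, chi_7> = (1/16)[1*(8)*conj(2) + 1*(4)*conj(-2) + 2*(-sqrt(2))*conj(-sqrt(2)) + 2*(-2)*conj(0) + 2*(sqrt(2))*conj(sqrt(2)) + 4*(0)*conj(0) + 4*(-2)*conj(0)]
      = (1/16)[(16) + (-8) + (4) + (0) + (4) + (0) + (0)] = 16/16 = 1
Dimension check: dim(rho) = sum (mult * dim) = 0*1 + 1*1 + 1*1 + 0*1 + 0*2 + 2*2 + 1*2 = 8 = chi_rho(e) = 8.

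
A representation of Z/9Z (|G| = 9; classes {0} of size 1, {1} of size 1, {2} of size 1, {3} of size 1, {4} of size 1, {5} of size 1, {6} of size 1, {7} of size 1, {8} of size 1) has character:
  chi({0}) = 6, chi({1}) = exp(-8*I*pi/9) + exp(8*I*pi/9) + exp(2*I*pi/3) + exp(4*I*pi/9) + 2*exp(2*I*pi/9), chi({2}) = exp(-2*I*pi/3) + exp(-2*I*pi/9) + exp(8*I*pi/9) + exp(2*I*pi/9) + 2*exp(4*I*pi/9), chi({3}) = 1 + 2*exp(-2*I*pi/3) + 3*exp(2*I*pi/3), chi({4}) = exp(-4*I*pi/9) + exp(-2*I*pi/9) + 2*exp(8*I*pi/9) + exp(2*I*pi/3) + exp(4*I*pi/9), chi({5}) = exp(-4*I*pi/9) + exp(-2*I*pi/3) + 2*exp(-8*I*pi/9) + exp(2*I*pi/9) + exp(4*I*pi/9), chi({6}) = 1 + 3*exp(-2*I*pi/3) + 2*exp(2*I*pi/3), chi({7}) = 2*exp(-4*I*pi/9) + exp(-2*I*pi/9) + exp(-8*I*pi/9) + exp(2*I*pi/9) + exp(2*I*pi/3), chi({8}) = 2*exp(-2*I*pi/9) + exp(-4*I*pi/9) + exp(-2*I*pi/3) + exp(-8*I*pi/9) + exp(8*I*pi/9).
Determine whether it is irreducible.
Not irreducible (reducible): <chi, chi> = 8 > 1.

Derivation: <chi, chi> = (1/|G|) sum_C |C| * |chi(C)|^2 = (1/9)[1*|6|^2 + 1*|exp(-8*I*pi/9) + exp(8*I*pi/9) + exp(2*I*pi/3) + exp(4*I*pi/9) + 2*exp(2*I*pi/9)|^2 + 1*|exp(-2*I*pi/3) + exp(-2*I*pi/9) + exp(8*I*pi/9) + exp(2*I*pi/9) + 2*exp(4*I*pi/9)|^2 + 1*|1 + 2*exp(-2*I*pi/3) + 3*exp(2*I*pi/3)|^2 + 1*|exp(-4*I*pi/9) + exp(-2*I*pi/9) + 2*exp(8*I*pi/9) + exp(2*I*pi/3) + exp(4*I*pi/9)|^2 + 1*|exp(-4*I*pi/9) + exp(-2*I*pi/3) + 2*exp(-8*I*pi/9) + exp(2*I*pi/9) + exp(4*I*pi/9)|^2 + 1*|1 + 3*exp(-2*I*pi/3) + 2*exp(2*I*pi/3)|^2 + 1*|2*exp(-4*I*pi/9) + exp(-2*I*pi/9) + exp(-8*I*pi/9) + exp(2*I*pi/9) + exp(2*I*pi/3)|^2 + 1*|2*exp(-2*I*pi/9) + exp(-4*I*pi/9) + exp(-2*I*pi/3) + exp(-8*I*pi/9) + exp(8*I*pi/9)|^2]
  = (1/9)[(36) + (8 + 4*exp(-4*I*pi/9) + 5*exp(-2*I*pi/9) + 3*exp(-2*I*pi/3) + 2*exp(-8*I*pi/9) + 2*exp(8*I*pi/9) + 3*exp(2*I*pi/3) + 5*exp(2*I*pi/9) + 4*exp(4*I*pi/9)) + (8 + 5*exp(-4*I*pi/9) + 3*exp(-2*I*pi/3) + 4*exp(-8*I*pi/9) + 2*exp(-2*I*pi/9) + 2*exp(2*I*pi/9) + 4*exp(8*I*pi/9) + 3*exp(2*I*pi/3) + 5*exp(4*I*pi/9)) + (3) + (8 + 3*exp(-2*I*pi/3) + 4*exp(-2*I*pi/9) + 2*exp(-4*I*pi/9) + 5*exp(-8*I*pi/9) + 5*exp(8*I*pi/9) + 2*exp(4*I*pi/9) + 4*exp(2*I*pi/9) + 3*exp(2*I*pi/3)) + (8 + 3*exp(-2*I*pi/3) + 4*exp(-2*I*pi/9) + 2*exp(-4*I*pi/9) + 5*exp(-8*I*pi/9) + 5*exp(8*I*pi/9) + 2*exp(4*I*pi/9) + 4*exp(2*I*pi/9) + 3*exp(2*I*pi/3)) + (3) + (8 + 5*exp(-4*I*pi/9) + 3*exp(-2*I*pi/3) + 4*exp(-8*I*pi/9) + 2*exp(-2*I*pi/9) + 2*exp(2*I*pi/9) + 4*exp(8*I*pi/9) + 3*exp(2*I*pi/3) + 5*exp(4*I*pi/9)) + (8 + 4*exp(-4*I*pi/9) + 5*exp(-2*I*pi/9) + 3*exp(-2*I*pi/3) + 2*exp(-8*I*pi/9) + 2*exp(8*I*pi/9) + 3*exp(2*I*pi/3) + 5*exp(2*I*pi/9) + 4*exp(4*I*pi/9))] = 72/9 = 8.
(Exp terms are combined using exp(i*s)*conj(exp(i*t)) = exp(i*(s-t)), and sums of them are collapsed using the identity that for every m > 1 the m distinct m-th roots of unity sum to 0, e.g. 1 + exp(2*I*pi/3) + exp(-2*I*pi/3) = 0.)
A character is irreducible iff <chi, chi> = 1, so this representation is reducible.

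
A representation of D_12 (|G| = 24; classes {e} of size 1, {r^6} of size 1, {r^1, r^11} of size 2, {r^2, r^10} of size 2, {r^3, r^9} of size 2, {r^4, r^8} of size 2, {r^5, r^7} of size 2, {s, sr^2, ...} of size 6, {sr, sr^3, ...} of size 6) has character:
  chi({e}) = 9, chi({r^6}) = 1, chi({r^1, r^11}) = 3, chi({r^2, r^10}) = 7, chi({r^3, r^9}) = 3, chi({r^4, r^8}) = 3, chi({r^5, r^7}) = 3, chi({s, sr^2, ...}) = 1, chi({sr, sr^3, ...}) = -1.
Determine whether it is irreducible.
Not irreducible (reducible): <chi, chi> = 11 > 1.

Justification: <chi, chi> = (1/|G|) sum_C |C| * |chi(C)|^2 = (1/24)[1*|9|^2 + 1*|1|^2 + 2*|3|^2 + 2*|7|^2 + 2*|3|^2 + 2*|3|^2 + 2*|3|^2 + 6*|1|^2 + 6*|-1|^2]
  = (1/24)[(81) + (1) + (18) + (98) + (18) + (18) + (18) + (6) + (6)] = 264/24 = 11.
A character is irreducible iff <chi, chi> = 1, so this representation is reducible.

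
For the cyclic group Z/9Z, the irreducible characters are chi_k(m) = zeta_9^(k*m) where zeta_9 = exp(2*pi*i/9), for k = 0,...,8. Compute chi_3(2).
chi_3(2) = zeta_9^6 = exp(-2*I*pi/3)

Derivation: chi_3(2) = zeta_9^(3*2) = zeta_9^6. Since zeta_9^9 = 1, this equals zeta_9^6 = exp(2*pi*i*6/9) = exp(-2*I*pi/3).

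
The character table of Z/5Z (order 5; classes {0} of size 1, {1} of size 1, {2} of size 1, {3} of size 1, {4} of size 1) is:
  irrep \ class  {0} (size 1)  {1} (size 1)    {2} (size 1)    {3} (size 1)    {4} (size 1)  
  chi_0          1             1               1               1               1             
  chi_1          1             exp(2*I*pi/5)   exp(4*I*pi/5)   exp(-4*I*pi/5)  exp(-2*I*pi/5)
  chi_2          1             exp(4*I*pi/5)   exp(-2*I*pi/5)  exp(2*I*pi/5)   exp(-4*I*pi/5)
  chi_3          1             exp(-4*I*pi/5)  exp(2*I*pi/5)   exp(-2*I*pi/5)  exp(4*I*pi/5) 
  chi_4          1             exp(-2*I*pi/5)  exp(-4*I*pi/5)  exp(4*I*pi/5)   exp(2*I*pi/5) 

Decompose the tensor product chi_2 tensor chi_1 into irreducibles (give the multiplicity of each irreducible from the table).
chi_2 tensor chi_1 = chi_3 (all other irreducibles have multiplicity 0).

Reasoning: The character of a tensor product is the pointwise product (chi_2 * chi_1)(C) = chi_2(C) * chi_1(C):
  {0}: (1)*(1), {1}: (exp(4*I*pi/5))*(exp(2*I*pi/5)), {2}: (exp(-2*I*pi/5))*(exp(4*I*pi/5)), {3}: (exp(2*I*pi/5))*(exp(-4*I*pi/5)), {4}: (exp(-4*I*pi/5))*(exp(-2*I*pi/5))
so (chi_2 * chi_1) takes values
  {0} -> 1, {1} -> exp(-4*I*pi/5), {2} -> exp(2*I*pi/5), {3} -> exp(-2*I*pi/5), {4} -> exp(4*I*pi/5).
Now take the inner product of this character with each irreducible chi from the table, <chi_2*chi_1, chi> = (1/5) sum_C |C| (chi_2*chi_1)(C) conj(chi(C)):
  <chi_2*chi_1, chi_0> = (1/5)[1*(1)*conj(1) + 1*(exp(-4*I*pi/5))*conj(1) + 1*(exp(2*I*pi/5))*conj(1) + 1*(exp(-2*I*pi/5))*conj(1) + 1*(exp(4*I*pi/5))*conj(1)]
      = (1/5)[(1) + (exp(-4*I*pi/5)) + (exp(2*I*pi/5)) + (exp(-2*I*pi/5)) + (exp(4*I*pi/5))] = 0/5 = 0
  <chi_2*chi_1, chi_1> = (1/5)[1*(1)*conj(1) + 1*(exp(-4*I*pi/5))*conj(exp(2*I*pi/5)) + 1*(exp(2*I*pi/5))*conj(exp(4*I*pi/5)) + 1*(exp(-2*I*pi/5))*conj(exp(-4*I*pi/5)) + 1*(exp(4*I*pi/5))*conj(exp(-2*I*pi/5))]
      = (1/5)[(1) + (exp(4*I*pi/5)) + (exp(-2*I*pi/5)) + (exp(2*I*pi/5)) + (exp(-4*I*pi/5))] = 0/5 = 0
  <chi_2*chi_1, chi_2> = (1/5)[1*(1)*conj(1) + 1*(exp(-4*I*pi/5))*conj(exp(4*I*pi/5)) + 1*(exp(2*I*pi/5))*conj(exp(-2*I*pi/5)) + 1*(exp(-2*I*pi/5))*conj(exp(2*I*pi/5)) + 1*(exp(4*I*pi/5))*conj(exp(-4*I*pi/5))]
      = (1/5)[(1) + (exp(2*I*pi/5)) + (exp(4*I*pi/5)) + (exp(-4*I*pi/5)) + (exp(-2*I*pi/5))] = 0/5 = 0
  <chi_2*chi_1, chi_3> = (1/5)[1*(1)*conj(1) + 1*(exp(-4*I*pi/5))*conj(exp(-4*I*pi/5)) + 1*(exp(2*I*pi/5))*conj(exp(2*I*pi/5)) + 1*(exp(-2*I*pi/5))*conj(exp(-2*I*pi/5)) + 1*(exp(4*I*pi/5))*conj(exp(4*I*pi/5))]
      = (1/5)[(1) + (1) + (1) + (1) + (1)] = 5/5 = 1
  <chi_2*chi_1, chi_4> = (1/5)[1*(1)*conj(1) + 1*(exp(-4*I*pi/5))*conj(exp(-2*I*pi/5)) + 1*(exp(2*I*pi/5))*conj(exp(-4*I*pi/5)) + 1*(exp(-2*I*pi/5))*conj(exp(4*I*pi/5)) + 1*(exp(4*I*pi/5))*conj(exp(2*I*pi/5))]
      = (1/5)[(1) + (exp(-2*I*pi/5)) + (exp(-4*I*pi/5)) + (exp(4*I*pi/5)) + (exp(2*I*pi/5))] = 0/5 = 0
(Exp terms are combined using exp(i*s)*conj(exp(i*t)) = exp(i*(s-t)), and sums of them are collapsed using the identity that for every m > 1 the m distinct m-th roots of unity sum to 0, e.g. 1 + exp(2*I*pi/3) + exp(-2*I*pi/3) = 0.)
Hence the multiplicities are chi_3: 1. Dimension check: dim(chi_2)*dim(chi_1) = 1*1 = 1 and sum (mult * dim) = 1*1 = 1.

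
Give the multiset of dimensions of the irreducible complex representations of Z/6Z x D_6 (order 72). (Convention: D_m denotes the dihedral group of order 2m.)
Dimensions: 1, 1, 1, 1, 1, 1, 1, 1, 1, 1, 1, 1, 1, 1, 1, 1, 1, 1, 1, 1, 1, 1, 1, 1, 2, 2, 2, 2, 2, 2, 2, 2, 2, 2, 2, 2

Why: There are 36 irreducibles (= number of conjugacy classes). Their dimensions d_i satisfy sum d_i^2 = |G| = 72: 1 + 1 + 1 + 1 + 1 + 1 + 1 + 1 + 1 + 1 + 1 + 1 + 1 + 1 + 1 + 1 + 1 + 1 + 1 + 1 + 1 + 1 + 1 + 1 + 4 + 4 + 4 + 4 + 4 + 4 + 4 + 4 + 4 + 4 + 4 + 4 = 72. (For the product with Z/6Z: each of the 6 1-dim characters of Z/6Z tensors with each irrep of D_6, giving 6 copies of each D_6-dimension.)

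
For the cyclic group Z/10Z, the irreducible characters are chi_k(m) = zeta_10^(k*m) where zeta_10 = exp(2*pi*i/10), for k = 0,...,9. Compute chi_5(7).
chi_5(7) = zeta_10^35 = -1

Proof sketch: chi_5(7) = zeta_10^(5*7) = zeta_10^35. Since zeta_10^10 = 1, this equals zeta_10^5 = exp(2*pi*i*5/10) = -1.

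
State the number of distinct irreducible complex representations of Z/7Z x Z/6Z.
42

Why: The number of irreducible complex representations of a finite group equals its number of conjugacy classes. Z/7Z x Z/6Z is abelian of order 42, so every element is its own conjugacy class: 42 classes, so Z/7Z x Z/6Z (order 42) has exactly 42 irreducible complex representations.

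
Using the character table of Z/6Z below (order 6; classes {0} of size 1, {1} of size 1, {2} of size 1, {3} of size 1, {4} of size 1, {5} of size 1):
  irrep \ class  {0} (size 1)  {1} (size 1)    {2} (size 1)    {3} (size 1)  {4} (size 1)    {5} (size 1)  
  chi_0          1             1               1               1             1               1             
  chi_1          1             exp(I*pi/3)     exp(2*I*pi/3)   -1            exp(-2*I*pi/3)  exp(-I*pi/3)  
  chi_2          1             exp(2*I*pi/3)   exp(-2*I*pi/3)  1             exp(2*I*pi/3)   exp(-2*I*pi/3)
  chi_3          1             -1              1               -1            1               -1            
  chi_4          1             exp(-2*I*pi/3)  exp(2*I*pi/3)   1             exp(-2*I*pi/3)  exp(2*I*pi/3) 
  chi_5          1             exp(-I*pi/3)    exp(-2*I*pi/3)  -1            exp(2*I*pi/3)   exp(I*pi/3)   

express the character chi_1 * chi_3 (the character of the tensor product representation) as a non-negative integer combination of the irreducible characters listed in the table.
chi_1 tensor chi_3 = chi_4 (all other irreducibles have multiplicity 0).

Proof sketch: The character of a tensor product is the pointwise product (chi_1 * chi_3)(C) = chi_1(C) * chi_3(C):
  {0}: (1)*(1), {1}: (exp(I*pi/3))*(-1), {2}: (exp(2*I*pi/3))*(1), {3}: (-1)*(-1), {4}: (exp(-2*I*pi/3))*(1), {5}: (exp(-I*pi/3))*(-1)
so (chi_1 * chi_3) takes values
  {0} -> 1, {1} -> -exp(I*pi/3), {2} -> exp(2*I*pi/3), {3} -> 1, {4} -> exp(-2*I*pi/3), {5} -> -exp(-I*pi/3).
Now take the inner product of this character with each irreducible chi from the table, <chi_1*chi_3, chi> = (1/6) sum_C |C| (chi_1*chi_3)(C) conj(chi(C)):
  <chi_1*chi_3, chi_0> = (1/6)[1*(1)*conj(1) + 1*(-exp(I*pi/3))*conj(1) + 1*(exp(2*I*pi/3))*conj(1) + 1*(1)*conj(1) + 1*(exp(-2*I*pi/3))*conj(1) + 1*(-exp(-I*pi/3))*conj(1)]
      = (1/6)[(1) + (-exp(I*pi/3)) + (exp(2*I*pi/3)) + (1) + (exp(-2*I*pi/3)) + (-exp(-I*pi/3))] = 0/6 = 0
  <chi_1*chi_3, chi_1> = (1/6)[1*(1)*conj(1) + 1*(-exp(I*pi/3))*conj(exp(I*pi/3)) + 1*(exp(2*I*pi/3))*conj(exp(2*I*pi/3)) + 1*(1)*conj(-1) + 1*(exp(-2*I*pi/3))*conj(exp(-2*I*pi/3)) + 1*(-exp(-I*pi/3))*conj(exp(-I*pi/3))]
      = (1/6)[(1) + (-1) + (1) + (-1) + (1) + (-1)] = 0/6 = 0
  <chi_1*chi_3, chi_2> = (1/6)[1*(1)*conj(1) + 1*(-exp(I*pi/3))*conj(exp(2*I*pi/3)) + 1*(exp(2*I*pi/3))*conj(exp(-2*I*pi/3)) + 1*(1)*conj(1) + 1*(exp(-2*I*pi/3))*conj(exp(2*I*pi/3)) + 1*(-exp(-I*pi/3))*conj(exp(-2*I*pi/3))]
      = (1/6)[(1) + (-exp(-I*pi/3)) + (exp(-2*I*pi/3)) + (1) + (exp(2*I*pi/3)) + (-exp(I*pi/3))] = 0/6 = 0
  <chi_1*chi_3, chi_3> = (1/6)[1*(1)*conj(1) + 1*(-exp(I*pi/3))*conj(-1) + 1*(exp(2*I*pi/3))*conj(1) + 1*(1)*conj(-1) + 1*(exp(-2*I*pi/3))*conj(1) + 1*(-exp(-I*pi/3))*conj(-1)]
      = (1/6)[(1) + (exp(I*pi/3)) + (exp(2*I*pi/3)) + (-1) + (exp(-2*I*pi/3)) + (exp(-I*pi/3))] = 0/6 = 0
  <chi_1*chi_3, chi_4> = (1/6)[1*(1)*conj(1) + 1*(-exp(I*pi/3))*conj(exp(-2*I*pi/3)) + 1*(exp(2*I*pi/3))*conj(exp(2*I*pi/3)) + 1*(1)*conj(1) + 1*(exp(-2*I*pi/3))*conj(exp(-2*I*pi/3)) + 1*(-exp(-I*pi/3))*conj(exp(2*I*pi/3))]
      = (1/6)[(1) + (1) + (1) + (1) + (1) + (1)] = 6/6 = 1
  <chi_1*chi_3, chi_5> = (1/6)[1*(1)*conj(1) + 1*(-exp(I*pi/3))*conj(exp(-I*pi/3)) + 1*(exp(2*I*pi/3))*conj(exp(-2*I*pi/3)) + 1*(1)*conj(-1) + 1*(exp(-2*I*pi/3))*conj(exp(2*I*pi/3)) + 1*(-exp(-I*pi/3))*conj(exp(I*pi/3))]
      = (1/6)[(1) + (-exp(2*I*pi/3)) + (exp(-2*I*pi/3)) + (-1) + (exp(2*I*pi/3)) + (-exp(-2*I*pi/3))] = 0/6 = 0
(Exp terms are combined using exp(i*s)*conj(exp(i*t)) = exp(i*(s-t)), and sums of them are collapsed using the identity that for every m > 1 the m distinct m-th roots of unity sum to 0, e.g. 1 + exp(2*I*pi/3) + exp(-2*I*pi/3) = 0.)
Hence the multiplicities are chi_4: 1. Dimension check: dim(chi_1)*dim(chi_3) = 1*1 = 1 and sum (mult * dim) = 1*1 = 1.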